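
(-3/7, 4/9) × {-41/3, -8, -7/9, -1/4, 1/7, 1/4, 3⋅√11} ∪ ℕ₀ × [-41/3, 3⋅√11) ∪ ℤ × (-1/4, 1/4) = (ℤ × (-1/4, 1/4)) ∪ (ℕ₀ × [-41/3, 3⋅√11)) ∪ ((-3/7, 4/9) × {-41/3, -8, -7/9, -1/4, 1/7, 1/4, 3⋅√11})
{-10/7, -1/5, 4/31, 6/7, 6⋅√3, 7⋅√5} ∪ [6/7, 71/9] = {-10/7, -1/5, 4/31, 6⋅√3, 7⋅√5} ∪ [6/7, 71/9]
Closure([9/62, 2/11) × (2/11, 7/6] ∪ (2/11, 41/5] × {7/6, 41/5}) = ({9/62, 2/11} × [2/11, 7/6]) ∪ ([9/62, 2/11] × {2/11, 7/6}) ∪ ([2/11, 41/5] × {7/6, 41/5}) ∪ ([9/62, 2/11) × (2/11, 7/6])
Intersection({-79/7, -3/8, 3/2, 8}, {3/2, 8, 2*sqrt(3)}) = {3/2, 8}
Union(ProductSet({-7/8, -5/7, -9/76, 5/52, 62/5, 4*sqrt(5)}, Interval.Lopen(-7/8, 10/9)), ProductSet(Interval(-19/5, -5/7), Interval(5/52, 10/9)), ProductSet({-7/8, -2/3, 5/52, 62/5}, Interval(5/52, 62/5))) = Union(ProductSet({-7/8, -2/3, 5/52, 62/5}, Interval(5/52, 62/5)), ProductSet({-7/8, -5/7, -9/76, 5/52, 62/5, 4*sqrt(5)}, Interval.Lopen(-7/8, 10/9)), ProductSet(Interval(-19/5, -5/7), Interval(5/52, 10/9)))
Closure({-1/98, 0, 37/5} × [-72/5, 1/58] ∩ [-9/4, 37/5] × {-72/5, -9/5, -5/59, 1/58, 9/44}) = {-1/98, 0, 37/5} × {-72/5, -9/5, -5/59, 1/58}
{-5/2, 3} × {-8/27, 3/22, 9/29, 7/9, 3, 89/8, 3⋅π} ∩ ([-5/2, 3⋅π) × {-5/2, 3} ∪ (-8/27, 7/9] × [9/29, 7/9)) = {-5/2, 3} × {3}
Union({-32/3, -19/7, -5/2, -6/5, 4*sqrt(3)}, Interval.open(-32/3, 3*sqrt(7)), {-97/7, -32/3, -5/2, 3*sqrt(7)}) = Union({-97/7}, Interval(-32/3, 3*sqrt(7)))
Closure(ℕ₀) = ℕ₀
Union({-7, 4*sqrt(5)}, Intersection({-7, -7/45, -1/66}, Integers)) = {-7, 4*sqrt(5)}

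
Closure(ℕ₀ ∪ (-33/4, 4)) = [-33/4, 4] ∪ ℕ₀ ∪ (ℕ₀ \ (-33/4, 4))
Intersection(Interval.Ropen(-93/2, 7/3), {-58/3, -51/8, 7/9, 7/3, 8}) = {-58/3, -51/8, 7/9}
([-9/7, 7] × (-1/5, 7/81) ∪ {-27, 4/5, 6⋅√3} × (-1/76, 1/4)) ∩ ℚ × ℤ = ({-27} ∪ (ℚ ∩ [-9/7, 7])) × {0}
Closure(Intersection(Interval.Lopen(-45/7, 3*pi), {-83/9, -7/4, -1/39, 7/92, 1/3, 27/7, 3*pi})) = {-7/4, -1/39, 7/92, 1/3, 27/7, 3*pi}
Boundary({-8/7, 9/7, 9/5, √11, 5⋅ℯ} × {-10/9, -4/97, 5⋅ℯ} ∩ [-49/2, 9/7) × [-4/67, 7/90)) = {-8/7} × {-4/97}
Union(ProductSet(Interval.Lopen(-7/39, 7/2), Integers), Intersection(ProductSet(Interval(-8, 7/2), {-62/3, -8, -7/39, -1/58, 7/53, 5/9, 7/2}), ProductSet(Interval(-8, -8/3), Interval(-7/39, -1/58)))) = Union(ProductSet(Interval(-8, -8/3), {-7/39, -1/58}), ProductSet(Interval.Lopen(-7/39, 7/2), Integers))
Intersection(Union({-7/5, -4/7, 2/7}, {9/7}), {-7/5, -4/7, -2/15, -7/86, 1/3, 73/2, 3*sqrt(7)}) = {-7/5, -4/7}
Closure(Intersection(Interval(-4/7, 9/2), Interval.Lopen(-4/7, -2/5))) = Interval(-4/7, -2/5)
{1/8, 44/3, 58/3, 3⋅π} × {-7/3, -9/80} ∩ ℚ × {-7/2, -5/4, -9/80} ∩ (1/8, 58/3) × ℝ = {44/3} × {-9/80}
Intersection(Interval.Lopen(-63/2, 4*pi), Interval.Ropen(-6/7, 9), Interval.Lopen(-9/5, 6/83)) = Interval(-6/7, 6/83)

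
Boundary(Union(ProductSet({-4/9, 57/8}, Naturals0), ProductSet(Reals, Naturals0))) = ProductSet(Reals, Naturals0)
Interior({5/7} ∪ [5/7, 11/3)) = (5/7, 11/3)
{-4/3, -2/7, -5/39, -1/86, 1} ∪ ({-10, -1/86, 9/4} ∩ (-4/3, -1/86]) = {-4/3, -2/7, -5/39, -1/86, 1}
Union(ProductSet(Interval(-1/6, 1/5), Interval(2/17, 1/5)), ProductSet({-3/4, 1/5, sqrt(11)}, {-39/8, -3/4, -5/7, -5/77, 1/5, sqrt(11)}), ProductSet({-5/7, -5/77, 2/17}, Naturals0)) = Union(ProductSet({-3/4, 1/5, sqrt(11)}, {-39/8, -3/4, -5/7, -5/77, 1/5, sqrt(11)}), ProductSet({-5/7, -5/77, 2/17}, Naturals0), ProductSet(Interval(-1/6, 1/5), Interval(2/17, 1/5)))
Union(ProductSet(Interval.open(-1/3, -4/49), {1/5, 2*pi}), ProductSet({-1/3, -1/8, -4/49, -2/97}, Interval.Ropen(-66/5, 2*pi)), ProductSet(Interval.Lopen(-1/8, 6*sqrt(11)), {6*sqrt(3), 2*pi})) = Union(ProductSet({-1/3, -1/8, -4/49, -2/97}, Interval.Ropen(-66/5, 2*pi)), ProductSet(Interval.open(-1/3, -4/49), {1/5, 2*pi}), ProductSet(Interval.Lopen(-1/8, 6*sqrt(11)), {6*sqrt(3), 2*pi}))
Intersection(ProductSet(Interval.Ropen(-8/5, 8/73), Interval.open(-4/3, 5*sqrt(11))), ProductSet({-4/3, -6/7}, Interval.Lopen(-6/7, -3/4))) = ProductSet({-4/3, -6/7}, Interval.Lopen(-6/7, -3/4))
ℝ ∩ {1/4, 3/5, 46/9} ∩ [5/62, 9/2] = {1/4, 3/5}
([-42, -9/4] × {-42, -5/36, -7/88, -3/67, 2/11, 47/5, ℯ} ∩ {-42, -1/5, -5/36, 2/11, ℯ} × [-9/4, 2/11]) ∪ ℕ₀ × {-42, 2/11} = (ℕ₀ × {-42, 2/11}) ∪ ({-42} × {-5/36, -7/88, -3/67, 2/11})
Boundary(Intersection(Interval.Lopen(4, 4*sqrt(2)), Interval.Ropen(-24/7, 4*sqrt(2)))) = {4, 4*sqrt(2)}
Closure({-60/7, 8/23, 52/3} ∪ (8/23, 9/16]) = {-60/7, 52/3} ∪ [8/23, 9/16]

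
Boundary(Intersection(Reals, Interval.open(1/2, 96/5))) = {1/2, 96/5}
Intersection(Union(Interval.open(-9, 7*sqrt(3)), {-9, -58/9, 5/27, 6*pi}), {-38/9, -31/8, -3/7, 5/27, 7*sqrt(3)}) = {-38/9, -31/8, -3/7, 5/27}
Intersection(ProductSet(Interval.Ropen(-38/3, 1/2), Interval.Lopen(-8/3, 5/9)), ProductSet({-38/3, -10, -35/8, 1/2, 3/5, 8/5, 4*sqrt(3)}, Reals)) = ProductSet({-38/3, -10, -35/8}, Interval.Lopen(-8/3, 5/9))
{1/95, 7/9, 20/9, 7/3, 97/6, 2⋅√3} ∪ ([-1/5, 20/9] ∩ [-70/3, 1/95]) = [-1/5, 1/95] ∪ {7/9, 20/9, 7/3, 97/6, 2⋅√3}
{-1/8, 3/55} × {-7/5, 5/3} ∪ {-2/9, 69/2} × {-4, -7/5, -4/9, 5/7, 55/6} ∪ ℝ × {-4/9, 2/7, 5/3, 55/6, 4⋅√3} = ({-1/8, 3/55} × {-7/5, 5/3}) ∪ ({-2/9, 69/2} × {-4, -7/5, -4/9, 5/7, 55/6}) ∪ (ℝ × {-4/9, 2/7, 5/3, 55/6, 4⋅√3})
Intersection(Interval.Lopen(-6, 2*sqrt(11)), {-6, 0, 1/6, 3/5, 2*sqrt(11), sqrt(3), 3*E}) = {0, 1/6, 3/5, 2*sqrt(11), sqrt(3)}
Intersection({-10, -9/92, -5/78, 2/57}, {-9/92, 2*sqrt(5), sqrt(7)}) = {-9/92}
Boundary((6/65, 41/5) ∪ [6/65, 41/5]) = {6/65, 41/5}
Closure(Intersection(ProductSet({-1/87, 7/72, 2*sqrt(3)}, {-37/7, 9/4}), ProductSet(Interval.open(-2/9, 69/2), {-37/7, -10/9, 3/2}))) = ProductSet({-1/87, 7/72, 2*sqrt(3)}, {-37/7})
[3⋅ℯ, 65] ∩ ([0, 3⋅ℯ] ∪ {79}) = {3⋅ℯ}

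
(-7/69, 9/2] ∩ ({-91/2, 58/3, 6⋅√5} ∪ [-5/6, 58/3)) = (-7/69, 9/2]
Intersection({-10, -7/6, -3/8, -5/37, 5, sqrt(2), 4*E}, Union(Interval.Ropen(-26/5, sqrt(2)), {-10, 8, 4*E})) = {-10, -7/6, -3/8, -5/37, 4*E}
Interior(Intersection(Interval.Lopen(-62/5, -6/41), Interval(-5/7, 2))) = Interval.open(-5/7, -6/41)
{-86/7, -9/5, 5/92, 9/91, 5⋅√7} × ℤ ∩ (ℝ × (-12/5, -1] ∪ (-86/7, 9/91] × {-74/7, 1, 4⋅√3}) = ({-9/5, 5/92, 9/91} × {1}) ∪ ({-86/7, -9/5, 5/92, 9/91, 5⋅√7} × {-2, -1})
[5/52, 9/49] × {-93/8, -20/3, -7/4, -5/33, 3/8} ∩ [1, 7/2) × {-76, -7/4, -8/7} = ∅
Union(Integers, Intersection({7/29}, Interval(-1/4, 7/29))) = Union({7/29}, Integers)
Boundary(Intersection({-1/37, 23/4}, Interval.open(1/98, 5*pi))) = {23/4}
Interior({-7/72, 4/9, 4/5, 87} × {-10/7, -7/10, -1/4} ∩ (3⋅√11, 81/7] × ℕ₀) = ∅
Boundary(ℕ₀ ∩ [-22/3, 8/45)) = {0}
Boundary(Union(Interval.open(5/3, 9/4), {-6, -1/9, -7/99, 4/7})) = {-6, -1/9, -7/99, 4/7, 5/3, 9/4}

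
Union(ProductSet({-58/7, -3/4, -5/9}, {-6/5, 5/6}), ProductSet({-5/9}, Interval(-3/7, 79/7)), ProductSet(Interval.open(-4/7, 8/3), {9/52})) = Union(ProductSet({-5/9}, Interval(-3/7, 79/7)), ProductSet({-58/7, -3/4, -5/9}, {-6/5, 5/6}), ProductSet(Interval.open(-4/7, 8/3), {9/52}))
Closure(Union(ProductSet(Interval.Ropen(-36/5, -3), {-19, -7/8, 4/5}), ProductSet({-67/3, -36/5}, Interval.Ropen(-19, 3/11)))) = Union(ProductSet({-67/3, -36/5}, Interval(-19, 3/11)), ProductSet(Interval(-36/5, -3), {-19, -7/8, 4/5}))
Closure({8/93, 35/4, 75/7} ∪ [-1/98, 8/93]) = [-1/98, 8/93] ∪ {35/4, 75/7}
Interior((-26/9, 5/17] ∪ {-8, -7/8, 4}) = (-26/9, 5/17)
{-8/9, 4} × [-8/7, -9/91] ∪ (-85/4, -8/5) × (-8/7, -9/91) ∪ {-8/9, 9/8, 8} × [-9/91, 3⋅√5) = ({-8/9, 4} × [-8/7, -9/91]) ∪ ((-85/4, -8/5) × (-8/7, -9/91)) ∪ ({-8/9, 9/8, 8} × [-9/91, 3⋅√5))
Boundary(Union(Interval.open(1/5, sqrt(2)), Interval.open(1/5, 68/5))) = {1/5, 68/5}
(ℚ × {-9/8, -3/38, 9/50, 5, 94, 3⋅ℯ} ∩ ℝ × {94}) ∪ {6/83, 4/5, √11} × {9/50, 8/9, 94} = (ℚ × {94}) ∪ ({6/83, 4/5, √11} × {9/50, 8/9, 94})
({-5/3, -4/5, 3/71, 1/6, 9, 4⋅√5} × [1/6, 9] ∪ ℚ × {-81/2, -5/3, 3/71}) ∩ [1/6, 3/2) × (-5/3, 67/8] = ({1/6} × [1/6, 67/8]) ∪ ((ℚ ∩ [1/6, 3/2)) × {3/71})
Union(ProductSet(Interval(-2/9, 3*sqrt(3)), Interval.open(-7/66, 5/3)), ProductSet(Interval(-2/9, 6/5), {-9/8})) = Union(ProductSet(Interval(-2/9, 6/5), {-9/8}), ProductSet(Interval(-2/9, 3*sqrt(3)), Interval.open(-7/66, 5/3)))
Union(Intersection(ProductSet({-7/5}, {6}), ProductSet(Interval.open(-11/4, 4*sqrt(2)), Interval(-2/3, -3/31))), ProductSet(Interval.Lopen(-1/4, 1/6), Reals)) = ProductSet(Interval.Lopen(-1/4, 1/6), Reals)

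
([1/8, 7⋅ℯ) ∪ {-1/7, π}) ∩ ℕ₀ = {1, 2, …, 19}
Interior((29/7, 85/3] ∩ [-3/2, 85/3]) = (29/7, 85/3)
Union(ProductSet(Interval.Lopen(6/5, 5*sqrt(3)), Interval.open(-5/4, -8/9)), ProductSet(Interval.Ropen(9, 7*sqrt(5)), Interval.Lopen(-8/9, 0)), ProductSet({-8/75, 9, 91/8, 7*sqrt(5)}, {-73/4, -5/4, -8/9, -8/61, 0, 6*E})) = Union(ProductSet({-8/75, 9, 91/8, 7*sqrt(5)}, {-73/4, -5/4, -8/9, -8/61, 0, 6*E}), ProductSet(Interval.Lopen(6/5, 5*sqrt(3)), Interval.open(-5/4, -8/9)), ProductSet(Interval.Ropen(9, 7*sqrt(5)), Interval.Lopen(-8/9, 0)))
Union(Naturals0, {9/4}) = Union({9/4}, Naturals0)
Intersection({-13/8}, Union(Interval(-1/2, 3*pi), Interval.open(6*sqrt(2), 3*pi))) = EmptySet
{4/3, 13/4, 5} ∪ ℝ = ℝ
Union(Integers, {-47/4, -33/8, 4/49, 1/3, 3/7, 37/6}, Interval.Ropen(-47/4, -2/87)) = Union({4/49, 1/3, 3/7, 37/6}, Integers, Interval.Ropen(-47/4, -2/87))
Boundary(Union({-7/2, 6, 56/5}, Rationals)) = Reals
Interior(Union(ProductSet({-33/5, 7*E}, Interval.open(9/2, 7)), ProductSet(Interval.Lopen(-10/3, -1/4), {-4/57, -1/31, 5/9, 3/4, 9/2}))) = EmptySet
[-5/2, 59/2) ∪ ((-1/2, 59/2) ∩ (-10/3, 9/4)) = [-5/2, 59/2)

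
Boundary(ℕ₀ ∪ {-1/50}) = {-1/50} ∪ ℕ₀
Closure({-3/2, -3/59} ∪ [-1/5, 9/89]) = {-3/2} ∪ [-1/5, 9/89]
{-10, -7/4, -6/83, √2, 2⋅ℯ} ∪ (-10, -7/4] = [-10, -7/4] ∪ {-6/83, √2, 2⋅ℯ}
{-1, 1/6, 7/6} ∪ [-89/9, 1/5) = [-89/9, 1/5) ∪ {7/6}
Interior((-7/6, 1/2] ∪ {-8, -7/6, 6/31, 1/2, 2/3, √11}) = (-7/6, 1/2)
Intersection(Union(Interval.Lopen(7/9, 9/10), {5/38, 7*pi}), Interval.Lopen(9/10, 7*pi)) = {7*pi}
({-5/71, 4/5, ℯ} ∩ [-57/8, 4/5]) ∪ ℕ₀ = {-5/71, 4/5} ∪ ℕ₀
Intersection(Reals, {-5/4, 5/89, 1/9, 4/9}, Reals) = {-5/4, 5/89, 1/9, 4/9}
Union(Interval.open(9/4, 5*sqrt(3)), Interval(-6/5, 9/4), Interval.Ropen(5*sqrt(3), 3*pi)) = Interval.Ropen(-6/5, 3*pi)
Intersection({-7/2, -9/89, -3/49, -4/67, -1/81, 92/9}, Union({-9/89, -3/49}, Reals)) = {-7/2, -9/89, -3/49, -4/67, -1/81, 92/9}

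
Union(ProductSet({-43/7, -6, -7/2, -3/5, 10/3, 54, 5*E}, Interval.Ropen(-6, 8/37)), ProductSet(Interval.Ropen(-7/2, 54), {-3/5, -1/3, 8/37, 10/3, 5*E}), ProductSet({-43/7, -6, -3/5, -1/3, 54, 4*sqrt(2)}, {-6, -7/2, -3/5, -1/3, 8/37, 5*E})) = Union(ProductSet({-43/7, -6, -3/5, -1/3, 54, 4*sqrt(2)}, {-6, -7/2, -3/5, -1/3, 8/37, 5*E}), ProductSet({-43/7, -6, -7/2, -3/5, 10/3, 54, 5*E}, Interval.Ropen(-6, 8/37)), ProductSet(Interval.Ropen(-7/2, 54), {-3/5, -1/3, 8/37, 10/3, 5*E}))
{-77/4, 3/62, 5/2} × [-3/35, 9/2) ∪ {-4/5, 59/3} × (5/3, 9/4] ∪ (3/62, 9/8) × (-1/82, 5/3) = ({-4/5, 59/3} × (5/3, 9/4]) ∪ ({-77/4, 3/62, 5/2} × [-3/35, 9/2)) ∪ ((3/62, 9/8) × (-1/82, 5/3))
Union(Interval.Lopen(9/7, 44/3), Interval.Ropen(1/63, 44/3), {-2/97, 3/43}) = Union({-2/97}, Interval(1/63, 44/3))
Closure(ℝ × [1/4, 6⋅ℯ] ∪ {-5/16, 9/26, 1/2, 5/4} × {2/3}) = ℝ × [1/4, 6⋅ℯ]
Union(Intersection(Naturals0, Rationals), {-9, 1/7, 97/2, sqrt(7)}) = Union({-9, 1/7, 97/2, sqrt(7)}, Naturals0)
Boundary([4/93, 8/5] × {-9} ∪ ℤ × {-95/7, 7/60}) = (ℤ × {-95/7, 7/60}) ∪ ([4/93, 8/5] × {-9})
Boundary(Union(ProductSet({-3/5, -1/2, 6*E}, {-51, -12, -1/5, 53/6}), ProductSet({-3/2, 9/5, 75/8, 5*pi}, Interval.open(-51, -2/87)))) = Union(ProductSet({-3/5, -1/2, 6*E}, {-51, -12, -1/5, 53/6}), ProductSet({-3/2, 9/5, 75/8, 5*pi}, Interval(-51, -2/87)))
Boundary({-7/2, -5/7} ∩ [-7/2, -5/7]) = {-7/2, -5/7}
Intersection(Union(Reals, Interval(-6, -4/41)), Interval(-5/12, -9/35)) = Interval(-5/12, -9/35)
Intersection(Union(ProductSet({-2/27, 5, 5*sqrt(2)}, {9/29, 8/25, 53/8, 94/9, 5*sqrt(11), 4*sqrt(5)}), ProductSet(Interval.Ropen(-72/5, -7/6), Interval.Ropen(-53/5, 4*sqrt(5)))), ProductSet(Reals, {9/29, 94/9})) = Union(ProductSet({-2/27, 5, 5*sqrt(2)}, {9/29, 94/9}), ProductSet(Interval.Ropen(-72/5, -7/6), {9/29}))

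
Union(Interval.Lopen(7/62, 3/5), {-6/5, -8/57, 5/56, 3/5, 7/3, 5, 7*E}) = Union({-6/5, -8/57, 5/56, 7/3, 5, 7*E}, Interval.Lopen(7/62, 3/5))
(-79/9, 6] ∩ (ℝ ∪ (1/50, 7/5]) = (-79/9, 6]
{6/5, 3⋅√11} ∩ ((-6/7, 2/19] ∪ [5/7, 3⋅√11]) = {6/5, 3⋅√11}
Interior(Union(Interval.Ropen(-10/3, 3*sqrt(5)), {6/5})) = Interval.open(-10/3, 3*sqrt(5))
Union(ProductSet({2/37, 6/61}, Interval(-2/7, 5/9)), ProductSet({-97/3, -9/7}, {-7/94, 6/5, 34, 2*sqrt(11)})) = Union(ProductSet({-97/3, -9/7}, {-7/94, 6/5, 34, 2*sqrt(11)}), ProductSet({2/37, 6/61}, Interval(-2/7, 5/9)))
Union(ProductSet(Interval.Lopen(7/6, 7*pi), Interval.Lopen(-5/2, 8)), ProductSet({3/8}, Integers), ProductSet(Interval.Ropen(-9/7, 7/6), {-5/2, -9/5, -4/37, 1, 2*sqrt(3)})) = Union(ProductSet({3/8}, Integers), ProductSet(Interval.Ropen(-9/7, 7/6), {-5/2, -9/5, -4/37, 1, 2*sqrt(3)}), ProductSet(Interval.Lopen(7/6, 7*pi), Interval.Lopen(-5/2, 8)))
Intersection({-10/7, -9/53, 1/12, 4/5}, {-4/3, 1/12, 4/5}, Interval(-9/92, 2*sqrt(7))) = {1/12, 4/5}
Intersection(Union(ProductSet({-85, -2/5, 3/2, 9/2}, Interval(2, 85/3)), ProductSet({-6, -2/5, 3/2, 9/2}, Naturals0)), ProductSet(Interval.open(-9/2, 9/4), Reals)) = ProductSet({-2/5, 3/2}, Union(Interval(2, 85/3), Naturals0))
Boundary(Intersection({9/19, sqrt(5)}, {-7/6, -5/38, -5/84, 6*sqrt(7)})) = EmptySet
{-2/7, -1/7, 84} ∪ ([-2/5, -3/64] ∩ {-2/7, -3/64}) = {-2/7, -1/7, -3/64, 84}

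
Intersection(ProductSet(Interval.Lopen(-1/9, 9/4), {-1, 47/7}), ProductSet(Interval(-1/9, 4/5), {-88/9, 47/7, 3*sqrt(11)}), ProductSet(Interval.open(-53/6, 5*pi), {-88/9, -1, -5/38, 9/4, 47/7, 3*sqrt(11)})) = ProductSet(Interval.Lopen(-1/9, 4/5), {47/7})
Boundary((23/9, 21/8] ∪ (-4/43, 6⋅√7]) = {-4/43, 6⋅√7}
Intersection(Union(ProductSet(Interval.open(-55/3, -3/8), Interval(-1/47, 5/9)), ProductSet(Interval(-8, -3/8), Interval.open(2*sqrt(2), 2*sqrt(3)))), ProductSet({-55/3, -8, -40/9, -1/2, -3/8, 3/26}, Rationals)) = Union(ProductSet({-8, -40/9, -1/2}, Intersection(Interval(-1/47, 5/9), Rationals)), ProductSet({-8, -40/9, -1/2, -3/8}, Intersection(Interval.open(2*sqrt(2), 2*sqrt(3)), Rationals)))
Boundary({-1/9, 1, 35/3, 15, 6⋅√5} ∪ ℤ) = ℤ ∪ {-1/9, 35/3, 6⋅√5}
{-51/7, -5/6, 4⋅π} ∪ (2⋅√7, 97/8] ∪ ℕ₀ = {-51/7, -5/6, 4⋅π} ∪ ℕ₀ ∪ (2⋅√7, 97/8]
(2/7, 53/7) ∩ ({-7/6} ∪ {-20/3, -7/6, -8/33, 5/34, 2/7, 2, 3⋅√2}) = {2, 3⋅√2}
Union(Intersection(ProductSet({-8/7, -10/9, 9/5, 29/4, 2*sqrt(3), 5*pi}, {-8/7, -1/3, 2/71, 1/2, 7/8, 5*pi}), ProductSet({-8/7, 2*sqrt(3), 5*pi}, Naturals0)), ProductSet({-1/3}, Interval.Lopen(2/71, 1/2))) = ProductSet({-1/3}, Interval.Lopen(2/71, 1/2))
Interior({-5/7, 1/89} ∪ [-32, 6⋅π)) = (-32, 6⋅π)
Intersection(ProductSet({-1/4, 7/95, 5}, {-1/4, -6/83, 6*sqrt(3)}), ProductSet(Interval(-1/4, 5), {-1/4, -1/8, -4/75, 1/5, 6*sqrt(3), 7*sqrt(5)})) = ProductSet({-1/4, 7/95, 5}, {-1/4, 6*sqrt(3)})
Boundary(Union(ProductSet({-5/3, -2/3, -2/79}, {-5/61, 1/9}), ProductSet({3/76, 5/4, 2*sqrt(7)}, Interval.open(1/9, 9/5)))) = Union(ProductSet({-5/3, -2/3, -2/79}, {-5/61, 1/9}), ProductSet({3/76, 5/4, 2*sqrt(7)}, Interval(1/9, 9/5)))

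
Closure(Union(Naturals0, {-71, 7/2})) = Union({-71, 7/2}, Naturals0)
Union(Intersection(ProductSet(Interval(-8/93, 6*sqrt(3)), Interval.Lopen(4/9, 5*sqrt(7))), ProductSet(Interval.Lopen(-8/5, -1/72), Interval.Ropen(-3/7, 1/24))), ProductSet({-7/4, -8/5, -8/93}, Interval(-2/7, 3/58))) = ProductSet({-7/4, -8/5, -8/93}, Interval(-2/7, 3/58))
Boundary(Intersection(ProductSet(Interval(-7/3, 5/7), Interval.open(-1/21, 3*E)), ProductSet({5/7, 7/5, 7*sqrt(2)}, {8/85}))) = ProductSet({5/7}, {8/85})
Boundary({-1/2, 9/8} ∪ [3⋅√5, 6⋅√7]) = {-1/2, 9/8, 3⋅√5, 6⋅√7}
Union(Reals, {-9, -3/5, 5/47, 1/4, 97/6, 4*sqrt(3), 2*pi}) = Reals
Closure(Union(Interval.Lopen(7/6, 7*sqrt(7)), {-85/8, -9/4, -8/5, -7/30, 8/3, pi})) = Union({-85/8, -9/4, -8/5, -7/30}, Interval(7/6, 7*sqrt(7)))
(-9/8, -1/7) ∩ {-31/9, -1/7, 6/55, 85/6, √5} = ∅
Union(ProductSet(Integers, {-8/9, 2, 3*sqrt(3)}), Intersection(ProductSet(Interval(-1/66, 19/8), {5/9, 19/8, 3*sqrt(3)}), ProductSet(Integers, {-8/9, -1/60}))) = ProductSet(Integers, {-8/9, 2, 3*sqrt(3)})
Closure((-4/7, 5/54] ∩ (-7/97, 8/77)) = [-7/97, 5/54]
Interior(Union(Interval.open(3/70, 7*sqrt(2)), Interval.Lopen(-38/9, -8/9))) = Union(Interval.open(-38/9, -8/9), Interval.open(3/70, 7*sqrt(2)))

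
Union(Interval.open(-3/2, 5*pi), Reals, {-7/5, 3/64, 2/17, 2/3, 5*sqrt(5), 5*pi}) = Interval(-oo, oo)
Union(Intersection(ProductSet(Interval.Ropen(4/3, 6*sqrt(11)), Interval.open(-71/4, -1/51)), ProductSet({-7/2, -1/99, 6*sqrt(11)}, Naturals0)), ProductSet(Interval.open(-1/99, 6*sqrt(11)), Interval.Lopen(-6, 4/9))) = ProductSet(Interval.open(-1/99, 6*sqrt(11)), Interval.Lopen(-6, 4/9))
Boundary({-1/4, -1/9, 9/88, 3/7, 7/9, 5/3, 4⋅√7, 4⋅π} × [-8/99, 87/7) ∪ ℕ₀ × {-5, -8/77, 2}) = (ℕ₀ × {-5, -8/77, 2}) ∪ ({-1/4, -1/9, 9/88, 3/7, 7/9, 5/3, 4⋅√7, 4⋅π} × [-8/99, 87/7])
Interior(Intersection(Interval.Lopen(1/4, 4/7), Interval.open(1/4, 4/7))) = Interval.open(1/4, 4/7)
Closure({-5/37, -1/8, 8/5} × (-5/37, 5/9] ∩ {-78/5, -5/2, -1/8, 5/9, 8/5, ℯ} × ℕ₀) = {-1/8, 8/5} × {0}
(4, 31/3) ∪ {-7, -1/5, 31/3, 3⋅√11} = {-7, -1/5} ∪ (4, 31/3]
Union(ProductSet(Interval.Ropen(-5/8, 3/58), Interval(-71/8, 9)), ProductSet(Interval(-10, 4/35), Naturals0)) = Union(ProductSet(Interval(-10, 4/35), Naturals0), ProductSet(Interval.Ropen(-5/8, 3/58), Interval(-71/8, 9)))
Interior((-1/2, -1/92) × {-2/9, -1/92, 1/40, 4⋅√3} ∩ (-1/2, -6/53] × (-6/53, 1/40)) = ∅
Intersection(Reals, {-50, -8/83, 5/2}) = {-50, -8/83, 5/2}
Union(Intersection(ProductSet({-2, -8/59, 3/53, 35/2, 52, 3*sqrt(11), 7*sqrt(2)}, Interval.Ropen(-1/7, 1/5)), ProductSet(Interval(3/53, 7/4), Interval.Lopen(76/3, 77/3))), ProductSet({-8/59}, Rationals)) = ProductSet({-8/59}, Rationals)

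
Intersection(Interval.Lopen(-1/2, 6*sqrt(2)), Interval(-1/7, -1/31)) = Interval(-1/7, -1/31)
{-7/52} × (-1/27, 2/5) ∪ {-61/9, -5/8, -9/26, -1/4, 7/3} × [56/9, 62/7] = ({-7/52} × (-1/27, 2/5)) ∪ ({-61/9, -5/8, -9/26, -1/4, 7/3} × [56/9, 62/7])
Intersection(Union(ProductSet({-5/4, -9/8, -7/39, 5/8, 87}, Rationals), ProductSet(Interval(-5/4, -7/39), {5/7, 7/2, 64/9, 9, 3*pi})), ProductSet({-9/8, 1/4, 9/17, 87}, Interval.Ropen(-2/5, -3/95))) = ProductSet({-9/8, 87}, Intersection(Interval.Ropen(-2/5, -3/95), Rationals))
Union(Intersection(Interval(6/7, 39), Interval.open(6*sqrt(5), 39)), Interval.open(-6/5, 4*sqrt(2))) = Union(Interval.open(-6/5, 4*sqrt(2)), Interval.open(6*sqrt(5), 39))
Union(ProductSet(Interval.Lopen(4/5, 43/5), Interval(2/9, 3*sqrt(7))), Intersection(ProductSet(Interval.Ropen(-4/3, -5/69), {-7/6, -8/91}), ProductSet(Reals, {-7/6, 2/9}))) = Union(ProductSet(Interval.Ropen(-4/3, -5/69), {-7/6}), ProductSet(Interval.Lopen(4/5, 43/5), Interval(2/9, 3*sqrt(7))))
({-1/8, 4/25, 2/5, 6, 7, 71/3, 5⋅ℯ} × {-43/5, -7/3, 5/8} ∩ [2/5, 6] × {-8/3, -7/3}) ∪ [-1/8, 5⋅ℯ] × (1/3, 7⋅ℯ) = ({2/5, 6} × {-7/3}) ∪ ([-1/8, 5⋅ℯ] × (1/3, 7⋅ℯ))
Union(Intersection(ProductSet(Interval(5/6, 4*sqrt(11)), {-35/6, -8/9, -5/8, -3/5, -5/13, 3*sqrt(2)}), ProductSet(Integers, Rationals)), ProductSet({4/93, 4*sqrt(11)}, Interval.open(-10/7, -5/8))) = Union(ProductSet({4/93, 4*sqrt(11)}, Interval.open(-10/7, -5/8)), ProductSet(Range(1, 14, 1), {-35/6, -8/9, -5/8, -3/5, -5/13}))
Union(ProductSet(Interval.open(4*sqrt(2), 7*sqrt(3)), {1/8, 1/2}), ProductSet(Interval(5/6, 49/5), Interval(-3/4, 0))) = Union(ProductSet(Interval(5/6, 49/5), Interval(-3/4, 0)), ProductSet(Interval.open(4*sqrt(2), 7*sqrt(3)), {1/8, 1/2}))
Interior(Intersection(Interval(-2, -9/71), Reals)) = Interval.open(-2, -9/71)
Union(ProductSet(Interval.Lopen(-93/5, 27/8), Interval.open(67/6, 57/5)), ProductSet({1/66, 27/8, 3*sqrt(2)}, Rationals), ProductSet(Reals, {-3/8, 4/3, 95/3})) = Union(ProductSet({1/66, 27/8, 3*sqrt(2)}, Rationals), ProductSet(Interval.Lopen(-93/5, 27/8), Interval.open(67/6, 57/5)), ProductSet(Reals, {-3/8, 4/3, 95/3}))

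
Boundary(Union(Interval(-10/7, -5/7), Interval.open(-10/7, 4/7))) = {-10/7, 4/7}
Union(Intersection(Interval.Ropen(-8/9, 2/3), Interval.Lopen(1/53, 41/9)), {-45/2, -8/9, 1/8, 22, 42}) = Union({-45/2, -8/9, 22, 42}, Interval.open(1/53, 2/3))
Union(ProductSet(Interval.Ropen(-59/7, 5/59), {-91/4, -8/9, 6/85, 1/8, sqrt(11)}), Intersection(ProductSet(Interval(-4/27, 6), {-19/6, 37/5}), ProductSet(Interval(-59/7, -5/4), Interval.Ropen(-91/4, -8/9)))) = ProductSet(Interval.Ropen(-59/7, 5/59), {-91/4, -8/9, 6/85, 1/8, sqrt(11)})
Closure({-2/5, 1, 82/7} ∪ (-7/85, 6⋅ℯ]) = {-2/5} ∪ [-7/85, 6⋅ℯ]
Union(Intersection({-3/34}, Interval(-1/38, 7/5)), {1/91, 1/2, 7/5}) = {1/91, 1/2, 7/5}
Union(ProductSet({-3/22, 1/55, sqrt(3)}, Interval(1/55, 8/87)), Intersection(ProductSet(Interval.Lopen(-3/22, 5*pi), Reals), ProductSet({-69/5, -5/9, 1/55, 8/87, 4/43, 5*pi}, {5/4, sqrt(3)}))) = Union(ProductSet({-3/22, 1/55, sqrt(3)}, Interval(1/55, 8/87)), ProductSet({1/55, 8/87, 4/43, 5*pi}, {5/4, sqrt(3)}))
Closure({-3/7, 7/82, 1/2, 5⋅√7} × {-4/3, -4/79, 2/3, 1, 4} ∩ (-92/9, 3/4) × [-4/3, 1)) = {-3/7, 7/82, 1/2} × {-4/3, -4/79, 2/3}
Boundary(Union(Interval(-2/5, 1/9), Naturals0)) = Union(Complement(Naturals0, Interval.open(-2/5, 1/9)), {-2/5, 1/9})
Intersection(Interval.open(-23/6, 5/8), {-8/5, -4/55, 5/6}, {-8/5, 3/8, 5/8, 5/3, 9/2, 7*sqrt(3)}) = {-8/5}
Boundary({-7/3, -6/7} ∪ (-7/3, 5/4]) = {-7/3, 5/4}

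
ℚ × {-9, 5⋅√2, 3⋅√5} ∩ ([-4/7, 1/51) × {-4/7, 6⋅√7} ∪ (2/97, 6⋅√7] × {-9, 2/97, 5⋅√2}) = (ℚ ∩ (2/97, 6⋅√7]) × {-9, 5⋅√2}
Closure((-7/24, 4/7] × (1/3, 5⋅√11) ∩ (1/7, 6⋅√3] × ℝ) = ({1/7, 4/7} × [1/3, 5⋅√11]) ∪ ([1/7, 4/7] × {1/3, 5⋅√11}) ∪ ((1/7, 4/7] × (1/3, 5⋅√11))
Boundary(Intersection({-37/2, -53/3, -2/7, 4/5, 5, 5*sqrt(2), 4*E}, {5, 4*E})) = {5, 4*E}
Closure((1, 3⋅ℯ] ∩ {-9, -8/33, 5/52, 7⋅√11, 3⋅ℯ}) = {3⋅ℯ}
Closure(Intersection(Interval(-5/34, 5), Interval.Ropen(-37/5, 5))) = Interval(-5/34, 5)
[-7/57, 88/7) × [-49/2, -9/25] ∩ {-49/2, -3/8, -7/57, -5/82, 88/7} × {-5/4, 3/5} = {-7/57, -5/82} × {-5/4}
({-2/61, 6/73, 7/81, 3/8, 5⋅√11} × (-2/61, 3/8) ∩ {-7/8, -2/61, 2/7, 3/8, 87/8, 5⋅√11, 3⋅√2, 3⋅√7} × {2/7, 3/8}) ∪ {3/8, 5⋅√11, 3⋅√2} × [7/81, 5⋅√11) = ({-2/61, 3/8, 5⋅√11} × {2/7}) ∪ ({3/8, 5⋅√11, 3⋅√2} × [7/81, 5⋅√11))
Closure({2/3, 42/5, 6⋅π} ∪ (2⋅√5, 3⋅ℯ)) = {2/3, 42/5, 6⋅π} ∪ [2⋅√5, 3⋅ℯ]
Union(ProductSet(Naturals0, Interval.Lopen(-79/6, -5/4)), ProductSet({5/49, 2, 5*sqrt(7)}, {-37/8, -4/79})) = Union(ProductSet({5/49, 2, 5*sqrt(7)}, {-37/8, -4/79}), ProductSet(Naturals0, Interval.Lopen(-79/6, -5/4)))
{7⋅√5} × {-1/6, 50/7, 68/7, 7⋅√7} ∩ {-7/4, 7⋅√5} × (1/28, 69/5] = {7⋅√5} × {50/7, 68/7}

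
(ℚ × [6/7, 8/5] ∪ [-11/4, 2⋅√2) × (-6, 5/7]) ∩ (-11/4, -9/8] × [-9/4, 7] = ((-11/4, -9/8] × [-9/4, 5/7]) ∪ ((ℚ ∩ (-11/4, -9/8]) × [6/7, 8/5])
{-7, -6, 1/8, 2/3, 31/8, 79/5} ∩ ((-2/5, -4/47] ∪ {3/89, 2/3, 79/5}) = {2/3, 79/5}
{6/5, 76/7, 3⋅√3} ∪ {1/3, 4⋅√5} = {1/3, 6/5, 76/7, 3⋅√3, 4⋅√5}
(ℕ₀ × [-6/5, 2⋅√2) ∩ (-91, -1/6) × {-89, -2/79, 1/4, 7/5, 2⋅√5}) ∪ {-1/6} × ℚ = {-1/6} × ℚ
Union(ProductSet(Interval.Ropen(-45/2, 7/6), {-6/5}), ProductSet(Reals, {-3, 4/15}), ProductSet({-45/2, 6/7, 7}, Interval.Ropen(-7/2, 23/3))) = Union(ProductSet({-45/2, 6/7, 7}, Interval.Ropen(-7/2, 23/3)), ProductSet(Interval.Ropen(-45/2, 7/6), {-6/5}), ProductSet(Reals, {-3, 4/15}))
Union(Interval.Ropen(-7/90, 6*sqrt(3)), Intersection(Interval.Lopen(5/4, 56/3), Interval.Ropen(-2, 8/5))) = Interval.Ropen(-7/90, 6*sqrt(3))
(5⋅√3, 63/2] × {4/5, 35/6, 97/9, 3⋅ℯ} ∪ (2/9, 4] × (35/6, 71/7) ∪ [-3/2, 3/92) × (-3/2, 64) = ([-3/2, 3/92) × (-3/2, 64)) ∪ ((2/9, 4] × (35/6, 71/7)) ∪ ((5⋅√3, 63/2] × {4/5, 35/6, 97/9, 3⋅ℯ})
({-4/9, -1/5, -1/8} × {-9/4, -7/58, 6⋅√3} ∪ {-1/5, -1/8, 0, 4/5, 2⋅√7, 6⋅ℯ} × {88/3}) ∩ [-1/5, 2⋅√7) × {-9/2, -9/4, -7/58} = {-1/5, -1/8} × {-9/4, -7/58}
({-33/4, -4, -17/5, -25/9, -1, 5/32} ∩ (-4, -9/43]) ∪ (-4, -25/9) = (-4, -25/9] ∪ {-1}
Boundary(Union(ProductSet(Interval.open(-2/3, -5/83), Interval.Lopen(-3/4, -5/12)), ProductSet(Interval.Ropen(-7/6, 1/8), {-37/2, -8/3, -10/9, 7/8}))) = Union(ProductSet({-2/3, -5/83}, Interval(-3/4, -5/12)), ProductSet(Interval(-7/6, 1/8), {-37/2, -8/3, -10/9, 7/8}), ProductSet(Interval(-2/3, -5/83), {-3/4, -5/12}))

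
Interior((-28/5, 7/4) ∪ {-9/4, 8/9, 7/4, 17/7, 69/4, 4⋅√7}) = (-28/5, 7/4)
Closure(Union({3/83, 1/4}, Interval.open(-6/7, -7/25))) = Union({3/83, 1/4}, Interval(-6/7, -7/25))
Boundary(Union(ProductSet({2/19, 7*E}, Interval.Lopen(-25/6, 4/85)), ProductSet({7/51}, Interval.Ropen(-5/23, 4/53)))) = Union(ProductSet({7/51}, Interval(-5/23, 4/53)), ProductSet({2/19, 7*E}, Interval(-25/6, 4/85)))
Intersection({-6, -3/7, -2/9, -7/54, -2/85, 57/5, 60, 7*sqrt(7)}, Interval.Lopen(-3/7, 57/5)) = {-2/9, -7/54, -2/85, 57/5}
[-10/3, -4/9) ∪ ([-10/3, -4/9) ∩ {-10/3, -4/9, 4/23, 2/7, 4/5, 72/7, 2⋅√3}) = [-10/3, -4/9)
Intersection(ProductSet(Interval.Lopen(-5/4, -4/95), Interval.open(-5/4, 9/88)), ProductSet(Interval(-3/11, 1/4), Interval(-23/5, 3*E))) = ProductSet(Interval(-3/11, -4/95), Interval.open(-5/4, 9/88))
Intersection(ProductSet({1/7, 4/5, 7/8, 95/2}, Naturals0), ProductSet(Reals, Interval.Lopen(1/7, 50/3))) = ProductSet({1/7, 4/5, 7/8, 95/2}, Range(1, 17, 1))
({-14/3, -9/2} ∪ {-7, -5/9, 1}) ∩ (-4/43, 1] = {1}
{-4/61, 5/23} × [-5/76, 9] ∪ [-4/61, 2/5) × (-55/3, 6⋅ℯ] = [-4/61, 2/5) × (-55/3, 6⋅ℯ]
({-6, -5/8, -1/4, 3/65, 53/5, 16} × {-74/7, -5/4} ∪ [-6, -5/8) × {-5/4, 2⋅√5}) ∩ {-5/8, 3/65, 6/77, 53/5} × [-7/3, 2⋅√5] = {-5/8, 3/65, 53/5} × {-5/4}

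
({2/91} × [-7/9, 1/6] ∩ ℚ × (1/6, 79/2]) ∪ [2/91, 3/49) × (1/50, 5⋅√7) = [2/91, 3/49) × (1/50, 5⋅√7)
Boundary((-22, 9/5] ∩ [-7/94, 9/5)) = {-7/94, 9/5}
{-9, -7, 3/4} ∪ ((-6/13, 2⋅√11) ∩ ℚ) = {-9, -7} ∪ (ℚ ∩ (-6/13, 2⋅√11))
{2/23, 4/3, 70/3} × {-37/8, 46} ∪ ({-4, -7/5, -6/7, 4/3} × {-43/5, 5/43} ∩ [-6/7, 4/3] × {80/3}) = {2/23, 4/3, 70/3} × {-37/8, 46}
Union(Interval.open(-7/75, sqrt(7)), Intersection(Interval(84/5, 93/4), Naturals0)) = Union(Interval.open(-7/75, sqrt(7)), Range(17, 24, 1))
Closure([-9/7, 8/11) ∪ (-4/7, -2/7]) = [-9/7, 8/11]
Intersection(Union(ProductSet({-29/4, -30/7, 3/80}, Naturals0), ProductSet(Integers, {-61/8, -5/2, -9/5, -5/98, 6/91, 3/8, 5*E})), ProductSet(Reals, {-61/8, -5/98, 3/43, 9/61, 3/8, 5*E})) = ProductSet(Integers, {-61/8, -5/98, 3/8, 5*E})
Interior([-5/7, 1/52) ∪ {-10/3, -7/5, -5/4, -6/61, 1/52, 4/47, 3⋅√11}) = (-5/7, 1/52)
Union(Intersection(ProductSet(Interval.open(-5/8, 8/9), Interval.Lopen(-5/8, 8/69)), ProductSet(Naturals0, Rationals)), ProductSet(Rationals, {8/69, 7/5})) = Union(ProductSet(Range(0, 1, 1), Intersection(Interval.Lopen(-5/8, 8/69), Rationals)), ProductSet(Rationals, {8/69, 7/5}))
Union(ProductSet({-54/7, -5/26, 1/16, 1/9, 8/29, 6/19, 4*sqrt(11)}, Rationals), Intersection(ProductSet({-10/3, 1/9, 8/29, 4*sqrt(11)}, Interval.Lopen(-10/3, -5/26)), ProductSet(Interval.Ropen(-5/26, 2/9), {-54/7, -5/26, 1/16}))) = ProductSet({-54/7, -5/26, 1/16, 1/9, 8/29, 6/19, 4*sqrt(11)}, Rationals)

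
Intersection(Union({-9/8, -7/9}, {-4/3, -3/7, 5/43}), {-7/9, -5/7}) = {-7/9}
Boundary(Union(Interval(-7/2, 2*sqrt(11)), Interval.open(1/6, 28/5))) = {-7/2, 2*sqrt(11)}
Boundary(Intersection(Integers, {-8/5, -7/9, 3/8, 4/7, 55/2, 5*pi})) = EmptySet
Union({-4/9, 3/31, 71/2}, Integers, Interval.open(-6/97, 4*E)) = Union({-4/9, 71/2}, Integers, Interval.open(-6/97, 4*E))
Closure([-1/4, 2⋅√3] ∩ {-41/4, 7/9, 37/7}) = {7/9}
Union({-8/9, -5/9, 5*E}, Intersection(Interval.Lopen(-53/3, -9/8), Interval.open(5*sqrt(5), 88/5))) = {-8/9, -5/9, 5*E}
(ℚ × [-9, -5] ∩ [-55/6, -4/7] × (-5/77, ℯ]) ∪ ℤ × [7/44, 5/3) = ℤ × [7/44, 5/3)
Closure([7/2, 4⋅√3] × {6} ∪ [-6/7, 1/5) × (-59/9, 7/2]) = ({-6/7, 1/5} × [-59/9, 7/2]) ∪ ([-6/7, 1/5] × {-59/9, 7/2}) ∪ ([-6/7, 1/5) × (-59/9, 7/2]) ∪ ([7/2, 4⋅√3] × {6})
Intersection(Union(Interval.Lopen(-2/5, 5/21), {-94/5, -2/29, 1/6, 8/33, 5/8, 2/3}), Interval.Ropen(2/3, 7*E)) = {2/3}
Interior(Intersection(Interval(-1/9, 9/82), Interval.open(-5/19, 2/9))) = Interval.open(-1/9, 9/82)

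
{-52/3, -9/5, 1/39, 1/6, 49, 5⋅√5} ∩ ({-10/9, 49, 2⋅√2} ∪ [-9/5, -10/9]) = {-9/5, 49}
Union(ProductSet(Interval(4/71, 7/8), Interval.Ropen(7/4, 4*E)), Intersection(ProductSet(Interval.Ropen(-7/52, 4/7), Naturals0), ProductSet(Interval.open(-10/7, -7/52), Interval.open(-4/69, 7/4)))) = ProductSet(Interval(4/71, 7/8), Interval.Ropen(7/4, 4*E))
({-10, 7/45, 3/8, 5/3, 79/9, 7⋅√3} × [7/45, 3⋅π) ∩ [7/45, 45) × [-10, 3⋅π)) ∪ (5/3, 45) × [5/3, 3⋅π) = ((5/3, 45) × [5/3, 3⋅π)) ∪ ({7/45, 3/8, 5/3, 79/9, 7⋅√3} × [7/45, 3⋅π))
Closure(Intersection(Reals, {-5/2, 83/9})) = {-5/2, 83/9}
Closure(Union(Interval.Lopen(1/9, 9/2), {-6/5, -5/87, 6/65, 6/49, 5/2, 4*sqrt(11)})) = Union({-6/5, -5/87, 6/65, 4*sqrt(11)}, Interval(1/9, 9/2))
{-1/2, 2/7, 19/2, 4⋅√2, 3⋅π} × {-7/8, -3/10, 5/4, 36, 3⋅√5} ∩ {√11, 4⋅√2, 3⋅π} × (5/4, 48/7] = {4⋅√2, 3⋅π} × {3⋅√5}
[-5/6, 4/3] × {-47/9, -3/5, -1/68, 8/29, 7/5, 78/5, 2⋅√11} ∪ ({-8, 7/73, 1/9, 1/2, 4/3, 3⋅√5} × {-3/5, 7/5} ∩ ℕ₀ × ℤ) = [-5/6, 4/3] × {-47/9, -3/5, -1/68, 8/29, 7/5, 78/5, 2⋅√11}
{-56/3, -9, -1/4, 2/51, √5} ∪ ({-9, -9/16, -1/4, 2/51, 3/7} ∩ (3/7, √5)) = {-56/3, -9, -1/4, 2/51, √5}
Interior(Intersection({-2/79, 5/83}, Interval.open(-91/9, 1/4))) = EmptySet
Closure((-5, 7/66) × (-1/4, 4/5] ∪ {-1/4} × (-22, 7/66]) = ({-1/4} × [-22, 7/66]) ∪ ({-5, 7/66} × [-1/4, 4/5]) ∪ ([-5, 7/66] × {-1/4, 4/5}) ∪ ((-5, 7/66) × (-1/4, 4/5])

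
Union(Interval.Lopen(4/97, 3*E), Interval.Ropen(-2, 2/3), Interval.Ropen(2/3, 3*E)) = Interval(-2, 3*E)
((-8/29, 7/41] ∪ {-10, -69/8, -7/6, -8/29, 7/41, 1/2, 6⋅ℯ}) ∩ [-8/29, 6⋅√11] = [-8/29, 7/41] ∪ {1/2, 6⋅ℯ}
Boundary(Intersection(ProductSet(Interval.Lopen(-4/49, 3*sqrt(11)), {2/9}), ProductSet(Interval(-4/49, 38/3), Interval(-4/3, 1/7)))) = EmptySet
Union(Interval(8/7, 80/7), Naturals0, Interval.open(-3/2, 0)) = Union(Interval.Lopen(-3/2, 0), Interval(8/7, 80/7), Naturals0)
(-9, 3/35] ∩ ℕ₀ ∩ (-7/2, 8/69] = {0}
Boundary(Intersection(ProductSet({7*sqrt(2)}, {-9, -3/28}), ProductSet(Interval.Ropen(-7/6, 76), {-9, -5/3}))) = ProductSet({7*sqrt(2)}, {-9})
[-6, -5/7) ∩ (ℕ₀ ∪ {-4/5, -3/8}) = {-4/5}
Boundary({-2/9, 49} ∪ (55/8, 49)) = {-2/9, 55/8, 49}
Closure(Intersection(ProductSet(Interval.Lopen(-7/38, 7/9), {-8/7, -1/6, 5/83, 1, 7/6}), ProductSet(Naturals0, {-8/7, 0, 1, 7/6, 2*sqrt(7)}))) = ProductSet(Range(0, 1, 1), {-8/7, 1, 7/6})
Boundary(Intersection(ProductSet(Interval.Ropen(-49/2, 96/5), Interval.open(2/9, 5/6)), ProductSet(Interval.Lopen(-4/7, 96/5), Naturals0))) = EmptySet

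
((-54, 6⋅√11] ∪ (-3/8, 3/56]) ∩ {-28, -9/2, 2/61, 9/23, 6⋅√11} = {-28, -9/2, 2/61, 9/23, 6⋅√11}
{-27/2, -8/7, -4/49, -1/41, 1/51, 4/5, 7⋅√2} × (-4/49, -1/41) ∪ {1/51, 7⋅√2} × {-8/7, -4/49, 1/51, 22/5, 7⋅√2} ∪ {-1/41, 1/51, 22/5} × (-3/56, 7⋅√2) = ({-1/41, 1/51, 22/5} × (-3/56, 7⋅√2)) ∪ ({1/51, 7⋅√2} × {-8/7, -4/49, 1/51, 22/5, 7⋅√2}) ∪ ({-27/2, -8/7, -4/49, -1/41, 1/51, 4/5, 7⋅√2} × (-4/49, -1/41))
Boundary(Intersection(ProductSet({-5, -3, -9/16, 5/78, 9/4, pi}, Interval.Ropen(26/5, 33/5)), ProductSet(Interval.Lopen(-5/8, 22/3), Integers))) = ProductSet({-9/16, 5/78, 9/4, pi}, Range(6, 7, 1))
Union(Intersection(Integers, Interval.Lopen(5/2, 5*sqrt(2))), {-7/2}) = Union({-7/2}, Range(3, 8, 1))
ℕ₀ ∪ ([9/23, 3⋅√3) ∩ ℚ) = ℕ₀ ∪ (ℚ ∩ [9/23, 3⋅√3))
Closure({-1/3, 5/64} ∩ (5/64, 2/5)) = ∅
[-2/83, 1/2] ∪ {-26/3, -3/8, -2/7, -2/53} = {-26/3, -3/8, -2/7, -2/53} ∪ [-2/83, 1/2]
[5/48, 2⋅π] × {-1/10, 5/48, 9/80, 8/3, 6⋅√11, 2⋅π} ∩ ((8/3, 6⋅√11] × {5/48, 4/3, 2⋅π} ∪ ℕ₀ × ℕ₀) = (8/3, 2⋅π] × {5/48, 2⋅π}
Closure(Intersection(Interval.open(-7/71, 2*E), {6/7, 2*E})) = {6/7}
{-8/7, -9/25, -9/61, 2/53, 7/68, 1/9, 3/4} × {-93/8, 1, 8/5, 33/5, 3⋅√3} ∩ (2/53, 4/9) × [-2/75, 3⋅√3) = {7/68, 1/9} × {1, 8/5}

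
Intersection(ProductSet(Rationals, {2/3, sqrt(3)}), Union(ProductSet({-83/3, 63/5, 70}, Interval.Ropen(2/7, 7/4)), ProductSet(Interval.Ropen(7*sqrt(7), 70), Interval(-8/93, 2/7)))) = ProductSet({-83/3, 63/5, 70}, {2/3, sqrt(3)})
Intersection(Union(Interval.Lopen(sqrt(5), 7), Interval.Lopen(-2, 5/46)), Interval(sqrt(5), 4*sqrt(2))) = Interval.Lopen(sqrt(5), 4*sqrt(2))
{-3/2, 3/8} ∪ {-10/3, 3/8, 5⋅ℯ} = {-10/3, -3/2, 3/8, 5⋅ℯ}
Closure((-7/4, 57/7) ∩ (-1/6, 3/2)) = [-1/6, 3/2]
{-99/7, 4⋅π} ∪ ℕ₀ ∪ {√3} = {-99/7, √3, 4⋅π} ∪ ℕ₀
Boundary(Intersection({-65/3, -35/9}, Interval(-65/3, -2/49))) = {-65/3, -35/9}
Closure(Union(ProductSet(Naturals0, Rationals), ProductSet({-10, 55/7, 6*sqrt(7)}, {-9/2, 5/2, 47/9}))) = Union(ProductSet({-10, 55/7, 6*sqrt(7)}, {-9/2, 5/2, 47/9}), ProductSet(Naturals0, Reals))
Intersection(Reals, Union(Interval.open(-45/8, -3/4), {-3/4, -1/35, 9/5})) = Union({-1/35, 9/5}, Interval.Lopen(-45/8, -3/4))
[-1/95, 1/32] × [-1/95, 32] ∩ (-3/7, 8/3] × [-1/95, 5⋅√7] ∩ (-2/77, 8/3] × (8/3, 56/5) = [-1/95, 1/32] × (8/3, 56/5)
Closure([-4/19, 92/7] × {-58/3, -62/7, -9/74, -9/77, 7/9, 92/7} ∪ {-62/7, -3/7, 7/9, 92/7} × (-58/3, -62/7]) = ({-62/7, -3/7, 7/9, 92/7} × [-58/3, -62/7]) ∪ ([-4/19, 92/7] × {-58/3, -62/7, -9/74, -9/77, 7/9, 92/7})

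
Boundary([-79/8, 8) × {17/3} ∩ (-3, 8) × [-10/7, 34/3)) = [-3, 8] × {17/3}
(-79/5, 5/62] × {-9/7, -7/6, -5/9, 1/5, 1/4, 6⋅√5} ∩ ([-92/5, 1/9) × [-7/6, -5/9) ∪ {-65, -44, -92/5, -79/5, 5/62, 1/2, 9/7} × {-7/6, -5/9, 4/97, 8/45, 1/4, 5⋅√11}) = ({5/62} × {-7/6, -5/9, 1/4}) ∪ ((-79/5, 5/62] × {-7/6})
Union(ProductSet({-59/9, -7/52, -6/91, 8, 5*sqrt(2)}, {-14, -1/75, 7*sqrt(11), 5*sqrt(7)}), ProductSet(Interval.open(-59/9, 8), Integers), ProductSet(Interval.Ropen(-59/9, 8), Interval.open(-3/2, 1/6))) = Union(ProductSet({-59/9, -7/52, -6/91, 8, 5*sqrt(2)}, {-14, -1/75, 7*sqrt(11), 5*sqrt(7)}), ProductSet(Interval.Ropen(-59/9, 8), Interval.open(-3/2, 1/6)), ProductSet(Interval.open(-59/9, 8), Integers))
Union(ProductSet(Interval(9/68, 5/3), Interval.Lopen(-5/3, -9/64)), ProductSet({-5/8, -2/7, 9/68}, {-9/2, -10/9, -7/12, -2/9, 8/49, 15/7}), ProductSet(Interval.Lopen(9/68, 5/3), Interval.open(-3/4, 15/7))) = Union(ProductSet({-5/8, -2/7, 9/68}, {-9/2, -10/9, -7/12, -2/9, 8/49, 15/7}), ProductSet(Interval(9/68, 5/3), Interval.Lopen(-5/3, -9/64)), ProductSet(Interval.Lopen(9/68, 5/3), Interval.open(-3/4, 15/7)))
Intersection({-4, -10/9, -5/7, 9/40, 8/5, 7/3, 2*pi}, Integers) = {-4}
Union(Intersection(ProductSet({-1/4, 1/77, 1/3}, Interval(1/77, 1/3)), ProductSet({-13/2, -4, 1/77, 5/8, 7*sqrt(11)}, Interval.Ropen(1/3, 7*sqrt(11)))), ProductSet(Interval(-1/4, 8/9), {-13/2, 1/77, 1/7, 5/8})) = Union(ProductSet({1/77}, {1/3}), ProductSet(Interval(-1/4, 8/9), {-13/2, 1/77, 1/7, 5/8}))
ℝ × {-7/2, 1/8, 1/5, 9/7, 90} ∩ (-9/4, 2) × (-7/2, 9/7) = (-9/4, 2) × {1/8, 1/5}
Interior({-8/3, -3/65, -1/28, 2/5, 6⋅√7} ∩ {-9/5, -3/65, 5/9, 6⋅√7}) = ∅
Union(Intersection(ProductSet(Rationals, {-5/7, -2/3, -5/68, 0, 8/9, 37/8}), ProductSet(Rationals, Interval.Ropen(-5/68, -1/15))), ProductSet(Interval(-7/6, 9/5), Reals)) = Union(ProductSet(Interval(-7/6, 9/5), Reals), ProductSet(Rationals, {-5/68}))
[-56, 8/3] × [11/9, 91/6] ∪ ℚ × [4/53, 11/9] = (ℚ × [4/53, 11/9]) ∪ ([-56, 8/3] × [11/9, 91/6])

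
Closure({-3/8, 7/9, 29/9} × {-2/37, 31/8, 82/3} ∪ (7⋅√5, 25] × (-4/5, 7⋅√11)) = ({-3/8, 7/9, 29/9} × {-2/37, 31/8, 82/3}) ∪ ({25, 7⋅√5} × [-4/5, 7⋅√11]) ∪ ([7⋅√5, 25] × {-4/5, 7⋅√11}) ∪ ((7⋅√5, 25] × (-4/5, 7⋅√11))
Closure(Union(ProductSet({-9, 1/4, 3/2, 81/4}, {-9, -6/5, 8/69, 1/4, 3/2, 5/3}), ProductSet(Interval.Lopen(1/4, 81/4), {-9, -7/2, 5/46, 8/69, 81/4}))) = Union(ProductSet({-9, 1/4, 3/2, 81/4}, {-9, -6/5, 8/69, 1/4, 3/2, 5/3}), ProductSet(Interval(1/4, 81/4), {-9, -7/2, 5/46, 8/69, 81/4}))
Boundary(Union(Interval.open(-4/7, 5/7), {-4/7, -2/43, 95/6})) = {-4/7, 5/7, 95/6}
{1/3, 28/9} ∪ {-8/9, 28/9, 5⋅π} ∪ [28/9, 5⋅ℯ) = {-8/9, 1/3, 5⋅π} ∪ [28/9, 5⋅ℯ)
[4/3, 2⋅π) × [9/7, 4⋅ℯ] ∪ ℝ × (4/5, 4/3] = (ℝ × (4/5, 4/3]) ∪ ([4/3, 2⋅π) × [9/7, 4⋅ℯ])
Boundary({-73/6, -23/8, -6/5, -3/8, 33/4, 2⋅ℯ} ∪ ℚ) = ℝ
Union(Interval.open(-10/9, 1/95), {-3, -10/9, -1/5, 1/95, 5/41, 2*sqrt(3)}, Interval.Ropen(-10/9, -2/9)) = Union({-3, 5/41, 2*sqrt(3)}, Interval(-10/9, 1/95))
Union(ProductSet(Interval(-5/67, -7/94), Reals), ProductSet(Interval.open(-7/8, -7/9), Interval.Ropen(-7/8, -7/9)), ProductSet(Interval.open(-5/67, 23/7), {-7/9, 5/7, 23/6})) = Union(ProductSet(Interval.open(-7/8, -7/9), Interval.Ropen(-7/8, -7/9)), ProductSet(Interval(-5/67, -7/94), Reals), ProductSet(Interval.open(-5/67, 23/7), {-7/9, 5/7, 23/6}))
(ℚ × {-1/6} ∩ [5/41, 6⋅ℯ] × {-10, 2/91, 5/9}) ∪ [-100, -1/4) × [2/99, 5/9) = [-100, -1/4) × [2/99, 5/9)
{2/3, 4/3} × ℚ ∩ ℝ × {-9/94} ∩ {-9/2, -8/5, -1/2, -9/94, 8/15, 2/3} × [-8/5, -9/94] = {2/3} × {-9/94}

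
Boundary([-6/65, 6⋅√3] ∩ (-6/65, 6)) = {-6/65, 6}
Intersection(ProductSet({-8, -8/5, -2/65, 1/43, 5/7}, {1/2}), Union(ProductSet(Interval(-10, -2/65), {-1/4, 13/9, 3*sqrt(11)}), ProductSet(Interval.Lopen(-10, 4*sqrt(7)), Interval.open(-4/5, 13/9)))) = ProductSet({-8, -8/5, -2/65, 1/43, 5/7}, {1/2})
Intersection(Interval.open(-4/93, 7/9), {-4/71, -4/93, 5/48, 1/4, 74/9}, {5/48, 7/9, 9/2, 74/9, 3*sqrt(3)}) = {5/48}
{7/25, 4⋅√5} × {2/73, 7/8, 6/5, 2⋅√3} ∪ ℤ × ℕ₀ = (ℤ × ℕ₀) ∪ ({7/25, 4⋅√5} × {2/73, 7/8, 6/5, 2⋅√3})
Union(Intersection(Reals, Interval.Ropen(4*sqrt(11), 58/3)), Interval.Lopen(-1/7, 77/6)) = Union(Interval.Lopen(-1/7, 77/6), Interval.Ropen(4*sqrt(11), 58/3))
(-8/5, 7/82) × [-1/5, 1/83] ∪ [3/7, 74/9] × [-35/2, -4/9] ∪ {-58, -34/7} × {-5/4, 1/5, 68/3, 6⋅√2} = ((-8/5, 7/82) × [-1/5, 1/83]) ∪ ([3/7, 74/9] × [-35/2, -4/9]) ∪ ({-58, -34/7} × {-5/4, 1/5, 68/3, 6⋅√2})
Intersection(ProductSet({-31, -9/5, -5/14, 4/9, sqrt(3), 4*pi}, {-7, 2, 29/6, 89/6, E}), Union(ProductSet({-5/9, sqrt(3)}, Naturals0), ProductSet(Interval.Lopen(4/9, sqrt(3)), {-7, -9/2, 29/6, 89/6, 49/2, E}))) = ProductSet({sqrt(3)}, {-7, 2, 29/6, 89/6, E})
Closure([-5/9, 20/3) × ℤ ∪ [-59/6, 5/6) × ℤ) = [-59/6, 20/3] × ℤ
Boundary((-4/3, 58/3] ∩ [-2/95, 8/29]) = {-2/95, 8/29}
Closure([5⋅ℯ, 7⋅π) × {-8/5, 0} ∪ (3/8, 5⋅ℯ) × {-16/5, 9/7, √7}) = ([5⋅ℯ, 7⋅π] × {-8/5, 0}) ∪ ([3/8, 5⋅ℯ] × {-16/5, 9/7, √7})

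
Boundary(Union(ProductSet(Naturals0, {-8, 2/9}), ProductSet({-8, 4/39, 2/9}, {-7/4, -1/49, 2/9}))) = Union(ProductSet({-8, 4/39, 2/9}, {-7/4, -1/49, 2/9}), ProductSet(Naturals0, {-8, 2/9}))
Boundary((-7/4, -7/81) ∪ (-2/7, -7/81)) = {-7/4, -7/81}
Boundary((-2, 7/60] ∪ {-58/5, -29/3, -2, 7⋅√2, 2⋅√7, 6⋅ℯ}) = {-58/5, -29/3, -2, 7/60, 7⋅√2, 2⋅√7, 6⋅ℯ}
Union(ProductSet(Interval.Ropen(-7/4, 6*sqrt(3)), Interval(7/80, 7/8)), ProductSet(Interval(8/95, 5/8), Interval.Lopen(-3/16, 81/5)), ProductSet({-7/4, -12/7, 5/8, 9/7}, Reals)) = Union(ProductSet({-7/4, -12/7, 5/8, 9/7}, Reals), ProductSet(Interval.Ropen(-7/4, 6*sqrt(3)), Interval(7/80, 7/8)), ProductSet(Interval(8/95, 5/8), Interval.Lopen(-3/16, 81/5)))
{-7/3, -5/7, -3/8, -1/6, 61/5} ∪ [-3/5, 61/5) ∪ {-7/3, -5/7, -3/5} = {-7/3, -5/7} ∪ [-3/5, 61/5]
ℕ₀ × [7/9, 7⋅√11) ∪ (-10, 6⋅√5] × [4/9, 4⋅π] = (ℕ₀ × [7/9, 7⋅√11)) ∪ ((-10, 6⋅√5] × [4/9, 4⋅π])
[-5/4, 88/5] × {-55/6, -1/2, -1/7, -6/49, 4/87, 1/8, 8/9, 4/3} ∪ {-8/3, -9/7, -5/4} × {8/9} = ({-8/3, -9/7, -5/4} × {8/9}) ∪ ([-5/4, 88/5] × {-55/6, -1/2, -1/7, -6/49, 4/87, 1/8, 8/9, 4/3})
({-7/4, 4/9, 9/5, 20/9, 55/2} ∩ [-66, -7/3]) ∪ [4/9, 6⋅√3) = [4/9, 6⋅√3)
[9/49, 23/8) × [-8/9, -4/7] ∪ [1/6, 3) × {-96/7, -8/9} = ([1/6, 3) × {-96/7, -8/9}) ∪ ([9/49, 23/8) × [-8/9, -4/7])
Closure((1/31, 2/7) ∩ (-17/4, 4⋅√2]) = [1/31, 2/7]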